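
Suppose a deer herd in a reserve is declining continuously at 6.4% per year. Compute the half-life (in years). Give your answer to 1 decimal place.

half-life = ln(2) / |r| = 0.69315 / 0.064

half-life ≈ 10.8 years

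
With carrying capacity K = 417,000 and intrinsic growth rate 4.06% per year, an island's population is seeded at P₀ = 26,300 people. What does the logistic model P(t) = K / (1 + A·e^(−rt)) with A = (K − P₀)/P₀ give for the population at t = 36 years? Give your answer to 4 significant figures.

≈ 93,820 people

A = (417000 − 26300)/26300 = 14.85551
P(36) = 417000 / (1 + 14.85551·e^(−0.0406·36)) = 417000 / (1 + 14.85551·0.231865)
= 417000 / 4.44447 ≈ 93824.39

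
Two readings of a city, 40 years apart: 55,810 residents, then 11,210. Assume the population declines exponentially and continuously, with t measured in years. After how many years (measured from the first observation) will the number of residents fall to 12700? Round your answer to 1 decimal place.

r = ln(11210/55810) / 40 ≈ -0.040129 per year
t = ln(12700/55810) / r = -1.48035 / -0.040129 ≈ 36.89

t ≈ 36.9 years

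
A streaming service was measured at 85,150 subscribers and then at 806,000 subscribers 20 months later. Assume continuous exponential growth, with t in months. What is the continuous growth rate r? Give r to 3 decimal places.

806000 = 85150 · e^(r·20)
e^(20r) = 806000/85150 = 9.46565
r = ln(9.46565) / 20 = 2.24767 / 20

r ≈ 0.112 per month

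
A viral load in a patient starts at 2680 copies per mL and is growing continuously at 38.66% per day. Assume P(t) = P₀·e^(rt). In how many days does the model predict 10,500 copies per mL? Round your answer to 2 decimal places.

10500 = 2680 · e^(0.3866·t)
t = ln(10500/2680) / 0.3866 = ln(3.91791) / 0.3866 = 1.36556 / 0.3866

t ≈ 3.53 days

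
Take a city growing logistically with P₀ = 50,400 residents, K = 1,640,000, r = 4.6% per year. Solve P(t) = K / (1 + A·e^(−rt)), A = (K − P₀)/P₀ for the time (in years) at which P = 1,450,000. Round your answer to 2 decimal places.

A = (1640000 − 50400)/50400 = 31.53968
1450000 = 1640000/(1 + 31.53968·e^(−0.046t)) → 1 + 31.53968·e^(−0.046t) = 1.13103
e^(−0.046t) = 0.004155 → t = ln(240.69758)/0.046 = 5.48354/0.046

t ≈ 119.21 years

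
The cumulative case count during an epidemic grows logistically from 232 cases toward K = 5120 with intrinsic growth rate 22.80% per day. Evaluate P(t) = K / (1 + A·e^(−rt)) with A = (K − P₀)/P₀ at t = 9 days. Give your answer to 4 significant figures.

A = (5120 − 232)/232 = 21.06897
P(9) = 5120 / (1 + 21.06897·e^(−0.228·9)) = 5120 / (1 + 21.06897·0.128478)
= 5120 / 3.70689 ≈ 1381.21

≈ 1,381 cases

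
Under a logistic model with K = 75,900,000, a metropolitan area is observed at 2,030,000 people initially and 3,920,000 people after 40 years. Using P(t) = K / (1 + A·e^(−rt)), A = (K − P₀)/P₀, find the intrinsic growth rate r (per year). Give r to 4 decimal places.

A = (75900000 − 2030000)/2030000 = 36.38916
3920000 = 75900000/(1 + 36.38916·e^(−r·40)) → e^(−40r) = (19.36224 − 1)/36.38916 = 0.504608
r = −ln(0.504608)/40 = 0.68397/40

r ≈ 0.0171 per year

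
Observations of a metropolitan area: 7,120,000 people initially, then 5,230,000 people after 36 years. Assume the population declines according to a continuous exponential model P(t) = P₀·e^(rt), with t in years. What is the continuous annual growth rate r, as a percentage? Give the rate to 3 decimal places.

5230000 = 7120000 · e^(r·36)
e^(36r) = 5230000/7120000 = 0.73455
r = ln(0.73455) / 36 = -0.3085 / 36

r ≈ -0.857% per year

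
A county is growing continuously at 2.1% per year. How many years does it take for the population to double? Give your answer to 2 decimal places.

doubling time = ln(2) / |r| = 0.69315 / 0.021

doubling time ≈ 33.01 years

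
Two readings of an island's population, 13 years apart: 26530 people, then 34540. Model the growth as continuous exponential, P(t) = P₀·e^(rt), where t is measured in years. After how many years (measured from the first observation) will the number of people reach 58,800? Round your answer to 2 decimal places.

t ≈ 39.21 years

r = ln(34540/26530) / 13 ≈ 0.020296 per year
t = ln(58800/26530) / r = 0.79587 / 0.020296 ≈ 39.214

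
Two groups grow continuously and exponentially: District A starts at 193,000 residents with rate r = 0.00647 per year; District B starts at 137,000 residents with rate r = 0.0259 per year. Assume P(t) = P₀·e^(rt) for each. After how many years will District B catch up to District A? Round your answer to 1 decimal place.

193000·e^(0.00647t) = 137000·e^(0.0259t)
193000/137000 = e^((0.0259 − 0.00647)t) → ln(1.40876) = 0.01943·t
t = 0.34271 / 0.01943

t ≈ 17.6 years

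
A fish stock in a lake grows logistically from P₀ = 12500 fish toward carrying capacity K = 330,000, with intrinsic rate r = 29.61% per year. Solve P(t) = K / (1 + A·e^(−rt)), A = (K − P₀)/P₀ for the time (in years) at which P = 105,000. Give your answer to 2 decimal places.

A = (330000 − 12500)/12500 = 25.4
105000 = 330000/(1 + 25.4·e^(−0.2961t)) → 1 + 25.4·e^(−0.2961t) = 3.14286
e^(−0.2961t) = 0.084364 → t = ln(11.85333)/0.2961 = 2.47261/0.2961

t ≈ 8.35 years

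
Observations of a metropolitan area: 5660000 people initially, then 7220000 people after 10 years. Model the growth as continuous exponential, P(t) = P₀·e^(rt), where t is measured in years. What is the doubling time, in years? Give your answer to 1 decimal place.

doubling time ≈ 28.5 years

r = ln(7220000/5660000) / 10 = ln(1.27562) / 10 ≈ 0.024343 per year
doubling time = ln 2 / |r| = 0.69315 / 0.024343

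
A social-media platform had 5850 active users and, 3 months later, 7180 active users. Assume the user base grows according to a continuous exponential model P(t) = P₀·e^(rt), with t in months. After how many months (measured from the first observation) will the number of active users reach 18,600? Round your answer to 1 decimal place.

r = ln(7180/5850) / 3 ≈ 0.068286 per month
t = ln(18600/5850) / r = 1.15672 / 0.068286 ≈ 16.939

t ≈ 16.9 months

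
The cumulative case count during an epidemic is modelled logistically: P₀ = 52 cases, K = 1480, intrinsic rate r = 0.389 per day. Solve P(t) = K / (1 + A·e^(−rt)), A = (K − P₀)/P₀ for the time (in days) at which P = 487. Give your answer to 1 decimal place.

t ≈ 6.7 days

A = (1480 − 52)/52 = 27.46154
487 = 1480/(1 + 27.46154·e^(−0.389t)) → 1 + 27.46154·e^(−0.389t) = 3.03901
e^(−0.389t) = 0.07425 → t = ln(13.46805)/0.389 = 2.60032/0.389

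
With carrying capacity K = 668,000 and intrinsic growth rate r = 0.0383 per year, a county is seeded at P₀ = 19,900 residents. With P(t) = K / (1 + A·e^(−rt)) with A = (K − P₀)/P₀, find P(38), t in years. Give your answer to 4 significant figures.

A = (668000 − 19900)/19900 = 32.56784
P(38) = 668000 / (1 + 32.56784·e^(−0.0383·38)) = 668000 / (1 + 32.56784·0.233307)
= 668000 / 8.59831 ≈ 77689.73

≈ 77,690 residents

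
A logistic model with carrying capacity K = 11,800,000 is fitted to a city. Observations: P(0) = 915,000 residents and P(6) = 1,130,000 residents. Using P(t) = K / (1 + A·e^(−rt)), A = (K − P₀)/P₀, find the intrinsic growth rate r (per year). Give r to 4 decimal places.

A = (11800000 − 915000)/915000 = 11.89617
1130000 = 11800000/(1 + 11.89617·e^(−r·6)) → e^(−6r) = (10.44248 − 1)/11.89617 = 0.793741
r = −ln(0.793741)/6 = 0.231/6

r ≈ 0.0385 per year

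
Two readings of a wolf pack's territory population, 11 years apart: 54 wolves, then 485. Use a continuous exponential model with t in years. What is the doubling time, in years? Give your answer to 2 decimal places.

doubling time ≈ 3.47 years

r = ln(485/54) / 11 = ln(8.98148) / 11 ≈ 0.19956 per year
doubling time = ln 2 / |r| = 0.69315 / 0.19956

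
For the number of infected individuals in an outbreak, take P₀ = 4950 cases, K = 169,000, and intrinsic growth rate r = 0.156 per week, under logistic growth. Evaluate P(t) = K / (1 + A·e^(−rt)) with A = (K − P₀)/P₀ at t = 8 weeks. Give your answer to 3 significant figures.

≈ 16,100 cases

A = (169000 − 4950)/4950 = 33.14141
P(8) = 169000 / (1 + 33.14141·e^(−0.156·8)) = 169000 / (1 + 33.14141·0.287078)
= 169000 / 10.51418 ≈ 16073.53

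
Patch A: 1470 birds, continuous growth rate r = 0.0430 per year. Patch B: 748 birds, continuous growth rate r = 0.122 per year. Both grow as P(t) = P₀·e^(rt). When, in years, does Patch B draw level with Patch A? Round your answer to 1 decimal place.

1470·e^(0.043t) = 748·e^(0.122t)
1470/748 = e^((0.122 − 0.043)t) → ln(1.96524) = 0.079·t
t = 0.67561 / 0.079

t ≈ 8.6 years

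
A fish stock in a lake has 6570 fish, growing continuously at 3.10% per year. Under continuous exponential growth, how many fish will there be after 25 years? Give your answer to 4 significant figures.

P(25) = 6570 · e^(0.031·25) = 6570 · e^(0.775)
= 6570 · 2.17059 ≈ 14260.79

≈ 14,260 fish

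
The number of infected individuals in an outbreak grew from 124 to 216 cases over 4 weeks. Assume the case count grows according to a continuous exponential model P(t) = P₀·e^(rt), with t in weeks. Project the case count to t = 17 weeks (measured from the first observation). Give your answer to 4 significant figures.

≈ 1,312 cases

r = ln(216/124) / 4 ≈ 0.138749 per week
P(17) = 124 · e^(0.138749·17) = 124 · 10.57758 ≈ 1311.62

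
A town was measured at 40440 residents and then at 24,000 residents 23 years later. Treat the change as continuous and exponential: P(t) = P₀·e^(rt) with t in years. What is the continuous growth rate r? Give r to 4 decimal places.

24000 = 40440 · e^(r·23)
e^(23r) = 24000/40440 = 0.59347
r = ln(0.59347) / 23 = -0.52177 / 23

r ≈ -0.0227 per year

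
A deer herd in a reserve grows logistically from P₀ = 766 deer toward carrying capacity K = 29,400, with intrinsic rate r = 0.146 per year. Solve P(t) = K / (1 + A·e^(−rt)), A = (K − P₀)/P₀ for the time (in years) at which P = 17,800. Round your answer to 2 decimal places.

t ≈ 27.74 years

A = (29400 − 766)/766 = 37.3812
17800 = 29400/(1 + 37.3812·e^(−0.146t)) → 1 + 37.3812·e^(−0.146t) = 1.65169
e^(−0.146t) = 0.017434 → t = ln(57.36081)/0.146 = 4.04936/0.146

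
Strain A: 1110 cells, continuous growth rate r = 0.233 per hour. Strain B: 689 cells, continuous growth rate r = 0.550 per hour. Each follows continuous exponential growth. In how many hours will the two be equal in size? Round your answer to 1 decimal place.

t ≈ 1.5 hours

1110·e^(0.233t) = 689·e^(0.55t)
1110/689 = e^((0.55 − 0.233)t) → ln(1.61103) = 0.317·t
t = 0.47687 / 0.317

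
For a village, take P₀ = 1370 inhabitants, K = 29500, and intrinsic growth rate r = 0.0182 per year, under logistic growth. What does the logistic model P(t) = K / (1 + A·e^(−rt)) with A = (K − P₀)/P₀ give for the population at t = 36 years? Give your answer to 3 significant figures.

≈ 2,530 inhabitants

A = (29500 − 1370)/1370 = 20.53285
P(36) = 29500 / (1 + 20.53285·e^(−0.0182·36)) = 29500 / (1 + 20.53285·0.519338)
= 29500 / 11.66349 ≈ 2529.26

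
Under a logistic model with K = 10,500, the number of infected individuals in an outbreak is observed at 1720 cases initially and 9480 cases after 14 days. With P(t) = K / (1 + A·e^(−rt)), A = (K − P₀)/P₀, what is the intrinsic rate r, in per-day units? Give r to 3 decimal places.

A = (10500 − 1720)/1720 = 5.10465
9480 = 10500/(1 + 5.10465·e^(−r·14)) → e^(−14r) = (1.10759 − 1)/5.10465 = 0.021078
r = −ln(0.021078)/14 = 3.85953/14

r ≈ 0.276 per day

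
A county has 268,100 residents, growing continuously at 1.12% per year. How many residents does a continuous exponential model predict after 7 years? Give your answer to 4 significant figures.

P(7) = 268100 · e^(0.0112·7) = 268100 · e^(0.0784)
= 268100 · 1.08156 ≈ 289964.95

≈ 290,000 residents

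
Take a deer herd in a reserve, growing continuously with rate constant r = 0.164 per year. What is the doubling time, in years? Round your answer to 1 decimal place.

doubling time = ln(2) / |r| = 0.69315 / 0.164

doubling time ≈ 4.2 years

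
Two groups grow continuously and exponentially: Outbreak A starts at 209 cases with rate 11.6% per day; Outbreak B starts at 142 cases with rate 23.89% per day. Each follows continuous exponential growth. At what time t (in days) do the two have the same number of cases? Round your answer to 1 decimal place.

t ≈ 3.1 days

209·e^(0.116t) = 142·e^(0.2389t)
209/142 = e^((0.2389 − 0.116)t) → ln(1.47183) = 0.1229·t
t = 0.38651 / 0.1229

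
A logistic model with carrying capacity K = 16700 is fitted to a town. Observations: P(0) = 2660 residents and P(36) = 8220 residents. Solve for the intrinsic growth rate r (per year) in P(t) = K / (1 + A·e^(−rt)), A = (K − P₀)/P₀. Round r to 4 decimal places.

A = (16700 − 2660)/2660 = 5.2782
8220 = 16700/(1 + 5.2782·e^(−r·36)) → e^(−36r) = (2.03163 − 1)/5.2782 = 0.195451
r = −ln(0.195451)/36 = 1.63244/36

r ≈ 0.0453 per year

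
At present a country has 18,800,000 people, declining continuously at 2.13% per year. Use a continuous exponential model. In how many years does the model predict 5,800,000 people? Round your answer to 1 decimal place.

5800000 = 18800000 · e^(-0.0213·t)
t = ln(5800000/18800000) / -0.0213 = ln(0.30851) / -0.0213 = -1.176 / -0.0213

t ≈ 55.2 years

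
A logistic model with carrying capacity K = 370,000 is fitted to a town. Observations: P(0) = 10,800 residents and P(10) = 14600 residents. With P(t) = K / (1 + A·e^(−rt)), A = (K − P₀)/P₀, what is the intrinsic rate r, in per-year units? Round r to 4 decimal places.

r ≈ 0.0312 per year

A = (370000 − 10800)/10800 = 33.25926
14600 = 370000/(1 + 33.25926·e^(−r·10)) → e^(−10r) = (25.34247 − 1)/33.25926 = 0.7319
r = −ln(0.7319)/10 = 0.31211/10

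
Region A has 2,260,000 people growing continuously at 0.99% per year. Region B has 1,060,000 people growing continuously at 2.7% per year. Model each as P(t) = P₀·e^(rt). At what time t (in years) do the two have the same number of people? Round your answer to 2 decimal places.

t ≈ 44.27 years

2260000·e^(0.0099t) = 1060000·e^(0.027t)
2260000/1060000 = e^((0.027 − 0.0099)t) → ln(2.13208) = 0.0171·t
t = 0.7571 / 0.0171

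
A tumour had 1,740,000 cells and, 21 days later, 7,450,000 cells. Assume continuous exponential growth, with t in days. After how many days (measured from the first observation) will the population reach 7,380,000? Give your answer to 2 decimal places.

t ≈ 20.86 days

r = ln(7450000/1740000) / 21 ≈ 0.069254 per day
t = ln(7380000/1740000) / r = 1.44489 / 0.069254 ≈ 20.864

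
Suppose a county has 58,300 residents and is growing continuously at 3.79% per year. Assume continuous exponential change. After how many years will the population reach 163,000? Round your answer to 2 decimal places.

163000 = 58300 · e^(0.0379·t)
t = ln(163000/58300) / 0.0379 = ln(2.79588) / 0.0379 = 1.02815 / 0.0379

t ≈ 27.13 years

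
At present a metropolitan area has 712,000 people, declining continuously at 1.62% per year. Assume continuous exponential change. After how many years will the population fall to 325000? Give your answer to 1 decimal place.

t ≈ 48.4 years

325000 = 712000 · e^(-0.0162·t)
t = ln(325000/712000) / -0.0162 = ln(0.45646) / -0.0162 = -0.78425 / -0.0162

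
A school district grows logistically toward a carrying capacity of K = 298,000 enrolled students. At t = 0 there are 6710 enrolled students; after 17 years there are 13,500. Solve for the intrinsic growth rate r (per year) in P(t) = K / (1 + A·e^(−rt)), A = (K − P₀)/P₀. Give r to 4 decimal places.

r ≈ 0.0425 per year

A = (298000 − 6710)/6710 = 43.41133
13500 = 298000/(1 + 43.41133·e^(−r·17)) → e^(−17r) = (22.07407 − 1)/43.41133 = 0.485451
r = −ln(0.485451)/17 = 0.72268/17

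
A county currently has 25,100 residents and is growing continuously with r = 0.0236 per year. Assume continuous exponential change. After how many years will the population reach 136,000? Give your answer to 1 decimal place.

136000 = 25100 · e^(0.0236·t)
t = ln(136000/25100) / 0.0236 = ln(5.41833) / 0.0236 = 1.68979 / 0.0236

t ≈ 71.6 years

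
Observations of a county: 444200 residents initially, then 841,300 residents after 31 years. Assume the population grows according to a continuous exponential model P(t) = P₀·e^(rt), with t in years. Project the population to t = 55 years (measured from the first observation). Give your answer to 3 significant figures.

r = ln(841300/444200) / 31 ≈ 0.020602 per year
P(55) = 444200 · e^(0.020602·55) = 444200 · 3.10536 ≈ 1379401.71

≈ 1,380,000 residents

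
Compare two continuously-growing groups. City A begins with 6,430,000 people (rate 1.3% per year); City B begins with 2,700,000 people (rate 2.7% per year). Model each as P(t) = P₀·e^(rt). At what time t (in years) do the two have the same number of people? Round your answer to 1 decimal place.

6430000·e^(0.013t) = 2700000·e^(0.027t)
6430000/2700000 = e^((0.027 − 0.013)t) → ln(2.38148) = 0.014·t
t = 0.86772 / 0.014

t ≈ 62.0 years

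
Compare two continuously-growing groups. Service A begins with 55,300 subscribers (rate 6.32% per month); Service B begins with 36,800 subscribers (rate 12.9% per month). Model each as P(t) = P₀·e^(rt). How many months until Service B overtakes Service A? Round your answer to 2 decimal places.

t ≈ 6.19 months

55300·e^(0.0632t) = 36800·e^(0.129t)
55300/36800 = e^((0.129 − 0.0632)t) → ln(1.50272) = 0.0658·t
t = 0.40728 / 0.0658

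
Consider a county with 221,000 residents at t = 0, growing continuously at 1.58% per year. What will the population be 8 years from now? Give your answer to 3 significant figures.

P(8) = 221000 · e^(0.0158·8) = 221000 · e^(0.1264)
= 221000 · 1.13474 ≈ 250776.65

≈ 251,000 residents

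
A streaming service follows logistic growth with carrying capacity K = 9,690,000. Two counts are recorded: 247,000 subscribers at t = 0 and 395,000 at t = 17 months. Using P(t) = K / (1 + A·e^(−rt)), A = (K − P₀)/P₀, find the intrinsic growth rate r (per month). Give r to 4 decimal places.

A = (9690000 − 247000)/247000 = 38.23077
395000 = 9690000/(1 + 38.23077·e^(−r·17)) → e^(−17r) = (24.53165 − 1)/38.23077 = 0.615516
r = −ln(0.615516)/17 = 0.48529/17

r ≈ 0.0285 per month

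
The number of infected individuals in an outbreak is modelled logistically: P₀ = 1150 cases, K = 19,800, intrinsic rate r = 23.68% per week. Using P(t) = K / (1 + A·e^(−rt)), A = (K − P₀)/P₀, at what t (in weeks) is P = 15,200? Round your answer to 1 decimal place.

A = (19800 − 1150)/1150 = 16.21739
15200 = 19800/(1 + 16.21739·e^(−0.2368t)) → 1 + 16.21739·e^(−0.2368t) = 1.30263
e^(−0.2368t) = 0.018661 → t = ln(53.5879)/0.2368 = 3.98132/0.2368

t ≈ 16.8 weeks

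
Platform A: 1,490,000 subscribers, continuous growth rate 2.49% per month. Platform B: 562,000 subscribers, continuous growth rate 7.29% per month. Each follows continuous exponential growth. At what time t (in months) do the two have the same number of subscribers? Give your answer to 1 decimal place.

t ≈ 20.3 months

1490000·e^(0.0249t) = 562000·e^(0.0729t)
1490000/562000 = e^((0.0729 − 0.0249)t) → ln(2.65125) = 0.048·t
t = 0.97503 / 0.048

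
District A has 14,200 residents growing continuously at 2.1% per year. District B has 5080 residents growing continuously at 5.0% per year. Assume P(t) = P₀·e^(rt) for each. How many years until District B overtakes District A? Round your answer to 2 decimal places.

14200·e^(0.021t) = 5080·e^(0.05t)
14200/5080 = e^((0.05 − 0.021)t) → ln(2.79528) = 0.029·t
t = 1.02793 / 0.029

t ≈ 35.45 years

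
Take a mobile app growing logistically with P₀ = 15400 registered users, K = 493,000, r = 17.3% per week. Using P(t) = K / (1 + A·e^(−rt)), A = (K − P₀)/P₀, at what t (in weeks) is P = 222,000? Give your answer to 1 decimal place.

A = (493000 − 15400)/15400 = 31.01299
222000 = 493000/(1 + 31.01299·e^(−0.173t)) → 1 + 31.01299·e^(−0.173t) = 2.22072
e^(−0.173t) = 0.039362 → t = ln(25.40547)/0.173 = 3.23496/0.173

t ≈ 18.7 weeks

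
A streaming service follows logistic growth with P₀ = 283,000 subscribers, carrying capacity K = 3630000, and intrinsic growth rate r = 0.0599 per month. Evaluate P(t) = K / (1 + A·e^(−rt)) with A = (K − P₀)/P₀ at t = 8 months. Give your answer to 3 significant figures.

A = (3630000 − 283000)/283000 = 11.82686
P(8) = 3630000 / (1 + 11.82686·e^(−0.0599·8)) = 3630000 / (1 + 11.82686·0.619279)
= 3630000 / 8.32412 ≈ 436082.21

≈ 436,000 subscribers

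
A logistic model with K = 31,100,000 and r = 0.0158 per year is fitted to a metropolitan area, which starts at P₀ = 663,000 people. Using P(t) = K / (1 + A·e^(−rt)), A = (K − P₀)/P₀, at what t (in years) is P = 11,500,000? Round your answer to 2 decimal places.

A = (31100000 − 663000)/663000 = 45.90799
11500000 = 31100000/(1 + 45.90799·e^(−0.0158t)) → 1 + 45.90799·e^(−0.0158t) = 2.70435
e^(−0.0158t) = 0.037125 → t = ln(26.93581)/0.0158 = 3.29346/0.0158

t ≈ 208.45 years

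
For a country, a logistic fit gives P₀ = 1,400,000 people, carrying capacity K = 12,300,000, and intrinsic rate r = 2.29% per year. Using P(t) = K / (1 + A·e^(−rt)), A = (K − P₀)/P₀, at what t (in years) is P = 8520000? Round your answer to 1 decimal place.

A = (12300000 − 1400000)/1400000 = 7.78571
8520000 = 12300000/(1 + 7.78571·e^(−0.0229t)) → 1 + 7.78571·e^(−0.0229t) = 1.44366
e^(−0.0229t) = 0.056984 → t = ln(17.54875)/0.0229 = 2.86498/0.0229

t ≈ 125.1 years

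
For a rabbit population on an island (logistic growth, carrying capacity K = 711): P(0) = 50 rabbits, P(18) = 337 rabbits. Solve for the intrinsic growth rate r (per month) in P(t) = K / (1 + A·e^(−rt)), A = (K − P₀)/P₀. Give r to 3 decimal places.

r ≈ 0.138 per month

A = (711 − 50)/50 = 13.22
337 = 711/(1 + 13.22·e^(−r·18)) → e^(−18r) = (2.10979 − 1)/13.22 = 0.083948
r = −ln(0.083948)/18 = 2.47756/18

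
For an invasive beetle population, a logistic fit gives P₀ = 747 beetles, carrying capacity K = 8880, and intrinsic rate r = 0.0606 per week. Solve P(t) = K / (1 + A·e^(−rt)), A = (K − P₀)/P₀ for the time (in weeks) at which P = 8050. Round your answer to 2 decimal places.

t ≈ 76.89 weeks

A = (8880 − 747)/747 = 10.88755
8050 = 8880/(1 + 10.88755·e^(−0.0606t)) → 1 + 10.88755·e^(−0.0606t) = 1.10311
e^(−0.0606t) = 0.00947 → t = ln(105.59612)/0.0606 = 4.65962/0.0606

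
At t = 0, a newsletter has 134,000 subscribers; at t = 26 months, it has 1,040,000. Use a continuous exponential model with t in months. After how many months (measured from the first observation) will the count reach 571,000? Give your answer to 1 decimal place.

t ≈ 18.4 months

r = ln(1040000/134000) / 26 ≈ 0.078813 per month
t = ln(571000/134000) / r = 1.44955 / 0.078813 ≈ 18.392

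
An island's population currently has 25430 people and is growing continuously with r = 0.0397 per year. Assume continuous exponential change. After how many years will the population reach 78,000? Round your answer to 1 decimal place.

t ≈ 28.2 years

78000 = 25430 · e^(0.0397·t)
t = ln(78000/25430) / 0.0397 = ln(3.06724) / 0.0397 = 1.12078 / 0.0397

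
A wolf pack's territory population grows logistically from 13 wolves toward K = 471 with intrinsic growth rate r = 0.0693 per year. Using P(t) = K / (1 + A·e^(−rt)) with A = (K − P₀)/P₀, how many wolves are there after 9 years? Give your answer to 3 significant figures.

A = (471 − 13)/13 = 35.23077
P(9) = 471 / (1 + 35.23077·e^(−0.0693·9)) = 471 / (1 + 35.23077·0.535958)
= 471 / 19.8822 ≈ 23.69

≈ 23.7 wolves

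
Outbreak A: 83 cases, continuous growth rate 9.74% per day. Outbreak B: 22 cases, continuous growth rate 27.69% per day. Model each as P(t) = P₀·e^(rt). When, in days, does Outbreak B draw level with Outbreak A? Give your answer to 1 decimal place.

t ≈ 7.4 days

83·e^(0.0974t) = 22·e^(0.2769t)
83/22 = e^((0.2769 − 0.0974)t) → ln(3.77273) = 0.1795·t
t = 1.3278 / 0.1795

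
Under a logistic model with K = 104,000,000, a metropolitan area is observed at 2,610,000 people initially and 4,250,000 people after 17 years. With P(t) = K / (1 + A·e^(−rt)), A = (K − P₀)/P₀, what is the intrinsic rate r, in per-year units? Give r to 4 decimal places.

A = (104000000 − 2610000)/2610000 = 38.84674
4250000 = 104000000/(1 + 38.84674·e^(−r·17)) → e^(−17r) = (24.47059 − 1)/38.84674 = 0.604184
r = −ln(0.604184)/17 = 0.50388/17

r ≈ 0.0296 per year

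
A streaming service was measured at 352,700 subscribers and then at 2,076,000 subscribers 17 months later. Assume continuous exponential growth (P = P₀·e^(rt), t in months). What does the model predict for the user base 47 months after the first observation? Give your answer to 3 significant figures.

≈ 47,400,000 subscribers

r = ln(2076000/352700) / 17 ≈ 0.104269 per month
P(47) = 352700 · e^(0.104269·47) = 352700 · 134.37891 ≈ 47395440.71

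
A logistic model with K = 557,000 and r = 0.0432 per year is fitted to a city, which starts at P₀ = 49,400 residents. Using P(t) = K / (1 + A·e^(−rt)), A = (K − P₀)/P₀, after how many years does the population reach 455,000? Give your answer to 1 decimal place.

A = (557000 − 49400)/49400 = 10.2753
455000 = 557000/(1 + 10.2753·e^(−0.0432t)) → 1 + 10.2753·e^(−0.0432t) = 1.22418
e^(−0.0432t) = 0.021817 → t = ln(45.83591)/0.0432 = 3.82507/0.0432

t ≈ 88.5 years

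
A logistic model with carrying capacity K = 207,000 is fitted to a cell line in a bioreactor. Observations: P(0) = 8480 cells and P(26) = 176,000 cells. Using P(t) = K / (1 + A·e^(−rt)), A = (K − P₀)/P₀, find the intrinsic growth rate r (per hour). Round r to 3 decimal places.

r ≈ 0.188 per hour

A = (207000 − 8480)/8480 = 23.41038
176000 = 207000/(1 + 23.41038·e^(−r·26)) → e^(−26r) = (1.17614 − 1)/23.41038 = 0.007524
r = −ln(0.007524)/26 = 4.88968/26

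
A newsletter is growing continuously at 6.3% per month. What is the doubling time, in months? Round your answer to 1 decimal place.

doubling time ≈ 11.0 months

doubling time = ln(2) / |r| = 0.69315 / 0.063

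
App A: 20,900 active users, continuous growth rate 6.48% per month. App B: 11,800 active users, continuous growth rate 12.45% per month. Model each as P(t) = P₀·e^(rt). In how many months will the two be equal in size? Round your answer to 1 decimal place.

t ≈ 9.6 months

20900·e^(0.0648t) = 11800·e^(0.1245t)
20900/11800 = e^((0.1245 − 0.0648)t) → ln(1.77119) = 0.0597·t
t = 0.57165 / 0.0597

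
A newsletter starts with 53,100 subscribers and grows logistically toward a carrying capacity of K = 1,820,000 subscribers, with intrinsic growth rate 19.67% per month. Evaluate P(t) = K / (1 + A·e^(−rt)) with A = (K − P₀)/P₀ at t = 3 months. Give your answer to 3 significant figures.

A = (1820000 − 53100)/53100 = 33.27495
P(3) = 1820000 / (1 + 33.27495·e^(−0.1967·3)) = 1820000 / (1 + 33.27495·0.554272)
= 1820000 / 19.44337 ≈ 93605.17

≈ 93,600 subscribers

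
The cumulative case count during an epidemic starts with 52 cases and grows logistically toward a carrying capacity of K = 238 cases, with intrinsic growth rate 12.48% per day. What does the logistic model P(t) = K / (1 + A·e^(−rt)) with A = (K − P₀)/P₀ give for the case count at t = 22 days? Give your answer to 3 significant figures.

≈ 194 cases

A = (238 − 52)/52 = 3.57692
P(22) = 238 / (1 + 3.57692·e^(−0.1248·22)) = 238 / (1 + 3.57692·0.06421)
= 238 / 1.22967 ≈ 193.55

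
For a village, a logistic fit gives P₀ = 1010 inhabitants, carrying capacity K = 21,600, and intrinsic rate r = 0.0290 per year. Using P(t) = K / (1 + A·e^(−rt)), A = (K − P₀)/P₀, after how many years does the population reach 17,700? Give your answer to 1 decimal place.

A = (21600 − 1010)/1010 = 20.38614
17700 = 21600/(1 + 20.38614·e^(−0.029t)) → 1 + 20.38614·e^(−0.029t) = 1.22034
e^(−0.029t) = 0.010808 → t = ln(92.52171)/0.029 = 4.52744/0.029

t ≈ 156.1 years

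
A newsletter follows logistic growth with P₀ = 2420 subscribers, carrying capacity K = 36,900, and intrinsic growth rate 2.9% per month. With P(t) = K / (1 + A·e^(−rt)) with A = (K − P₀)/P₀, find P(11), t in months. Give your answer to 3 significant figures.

≈ 3,250 subscribers

A = (36900 − 2420)/2420 = 14.24793
P(11) = 36900 / (1 + 14.24793·e^(−0.029·11)) = 36900 / (1 + 14.24793·0.726876)
= 36900 / 11.35647 ≈ 3249.25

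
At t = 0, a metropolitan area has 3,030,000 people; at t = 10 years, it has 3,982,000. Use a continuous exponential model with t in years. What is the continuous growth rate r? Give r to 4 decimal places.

3982000 = 3030000 · e^(r·10)
e^(10r) = 3982000/3030000 = 1.31419
r = ln(1.31419) / 10 = 0.27322 / 10

r ≈ 0.0273 per year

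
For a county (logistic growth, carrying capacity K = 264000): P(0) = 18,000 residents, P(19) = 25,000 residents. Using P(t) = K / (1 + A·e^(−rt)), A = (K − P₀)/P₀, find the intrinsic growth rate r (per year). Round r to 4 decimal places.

A = (264000 − 18000)/18000 = 13.66667
25000 = 264000/(1 + 13.66667·e^(−r·19)) → e^(−19r) = (10.56 − 1)/13.66667 = 0.699512
r = −ln(0.699512)/19 = 0.35737/19

r ≈ 0.0188 per year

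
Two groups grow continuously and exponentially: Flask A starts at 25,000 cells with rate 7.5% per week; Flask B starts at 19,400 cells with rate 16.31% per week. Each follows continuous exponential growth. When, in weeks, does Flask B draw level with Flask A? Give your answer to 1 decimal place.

t ≈ 2.9 weeks

25000·e^(0.075t) = 19400·e^(0.1631t)
25000/19400 = e^((0.1631 − 0.075)t) → ln(1.28866) = 0.0881·t
t = 0.2536 / 0.0881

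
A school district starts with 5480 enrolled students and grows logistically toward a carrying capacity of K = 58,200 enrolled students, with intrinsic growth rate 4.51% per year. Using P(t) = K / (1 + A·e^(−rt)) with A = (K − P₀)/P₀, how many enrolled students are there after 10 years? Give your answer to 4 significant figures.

≈ 8,165 enrolled students

A = (58200 − 5480)/5480 = 9.62044
P(10) = 58200 / (1 + 9.62044·e^(−0.0451·10)) = 58200 / (1 + 9.62044·0.636991)
= 58200 / 7.12813 ≈ 8164.83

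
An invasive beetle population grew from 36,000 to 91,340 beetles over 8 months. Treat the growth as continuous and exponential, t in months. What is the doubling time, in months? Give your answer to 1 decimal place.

doubling time ≈ 6.0 months

r = ln(91340/36000) / 8 = ln(2.53722) / 8 ≈ 0.116384 per month
doubling time = ln 2 / |r| = 0.69315 / 0.116384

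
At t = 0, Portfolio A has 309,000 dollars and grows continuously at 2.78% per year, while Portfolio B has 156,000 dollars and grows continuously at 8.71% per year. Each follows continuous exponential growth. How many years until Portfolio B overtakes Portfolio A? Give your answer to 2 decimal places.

t ≈ 11.53 years

309000·e^(0.0278t) = 156000·e^(0.0871t)
309000/156000 = e^((0.0871 − 0.0278)t) → ln(1.98077) = 0.0593·t
t = 0.68349 / 0.0593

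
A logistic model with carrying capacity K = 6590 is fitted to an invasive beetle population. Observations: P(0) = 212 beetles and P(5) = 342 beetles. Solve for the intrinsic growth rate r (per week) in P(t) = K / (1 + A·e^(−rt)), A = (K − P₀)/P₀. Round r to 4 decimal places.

r ≈ 0.0998 per week

A = (6590 − 212)/212 = 30.08491
342 = 6590/(1 + 30.08491·e^(−r·5)) → e^(−5r) = (19.26901 − 1)/30.08491 = 0.607248
r = −ln(0.607248)/5 = 0.49882/5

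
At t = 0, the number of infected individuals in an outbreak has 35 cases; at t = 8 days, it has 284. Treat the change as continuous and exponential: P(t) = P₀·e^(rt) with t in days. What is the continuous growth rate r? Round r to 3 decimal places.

284 = 35 · e^(r·8)
e^(8r) = 284/35 = 8.11429
r = ln(8.11429) / 8 = 2.09363 / 8

r ≈ 0.262 per day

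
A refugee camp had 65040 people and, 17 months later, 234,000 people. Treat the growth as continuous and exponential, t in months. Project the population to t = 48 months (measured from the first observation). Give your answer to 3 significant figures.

r = ln(234000/65040) / 17 ≈ 0.075313 per month
P(48) = 65040 · e^(0.075313·48) = 65040 · 37.15199 ≈ 2416365.5

≈ 2,420,000 people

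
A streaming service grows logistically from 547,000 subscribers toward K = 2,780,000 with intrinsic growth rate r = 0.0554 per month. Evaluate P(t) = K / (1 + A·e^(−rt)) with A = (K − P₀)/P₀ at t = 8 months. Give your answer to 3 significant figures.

A = (2780000 − 547000)/547000 = 4.08227
P(8) = 2780000 / (1 + 4.08227·e^(−0.0554·8)) = 2780000 / (1 + 4.08227·0.641979)
= 2780000 / 3.62073 ≈ 767801.22

≈ 768,000 subscribers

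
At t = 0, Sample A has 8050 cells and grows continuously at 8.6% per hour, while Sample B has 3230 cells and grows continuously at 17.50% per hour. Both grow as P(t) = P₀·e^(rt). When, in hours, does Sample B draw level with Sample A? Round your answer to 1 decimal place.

8050·e^(0.086t) = 3230·e^(0.175t)
8050/3230 = e^((0.175 − 0.086)t) → ln(2.49226) = 0.089·t
t = 0.91319 / 0.089

t ≈ 10.3 hours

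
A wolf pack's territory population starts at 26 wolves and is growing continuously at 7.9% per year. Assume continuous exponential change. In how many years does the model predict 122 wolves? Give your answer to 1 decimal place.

122 = 26 · e^(0.079·t)
t = ln(122/26) / 0.079 = ln(4.69231) / 0.079 = 1.54592 / 0.079

t ≈ 19.6 years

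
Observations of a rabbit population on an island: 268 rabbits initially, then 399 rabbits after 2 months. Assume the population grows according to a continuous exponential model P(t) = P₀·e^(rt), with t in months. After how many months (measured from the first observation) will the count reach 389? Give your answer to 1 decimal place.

r = ln(399/268) / 2 ≈ 0.198987 per month
t = ln(389/268) / r = 0.37259 / 0.198987 ≈ 1.872

t ≈ 1.9 months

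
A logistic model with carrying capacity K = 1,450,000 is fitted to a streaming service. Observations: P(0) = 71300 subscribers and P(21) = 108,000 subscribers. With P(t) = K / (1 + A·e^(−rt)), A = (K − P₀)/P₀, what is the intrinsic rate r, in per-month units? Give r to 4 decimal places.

A = (1450000 − 71300)/71300 = 19.33661
108000 = 1450000/(1 + 19.33661·e^(−r·21)) → e^(−21r) = (13.42593 − 1)/19.33661 = 0.642612
r = −ln(0.642612)/21 = 0.44221/21

r ≈ 0.0211 per month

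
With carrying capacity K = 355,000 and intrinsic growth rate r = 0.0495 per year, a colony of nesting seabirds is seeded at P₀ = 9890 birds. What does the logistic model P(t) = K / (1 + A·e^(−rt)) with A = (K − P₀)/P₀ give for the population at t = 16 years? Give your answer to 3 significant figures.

A = (355000 − 9890)/9890 = 34.89484
P(16) = 355000 / (1 + 34.89484·e^(−0.0495·16)) = 355000 / (1 + 34.89484·0.452938)
= 355000 / 16.8052 ≈ 21124.41

≈ 21,100 birds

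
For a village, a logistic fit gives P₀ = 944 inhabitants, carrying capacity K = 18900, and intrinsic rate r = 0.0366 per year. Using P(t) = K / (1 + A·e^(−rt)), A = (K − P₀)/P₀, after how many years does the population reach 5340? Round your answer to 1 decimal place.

t ≈ 55.0 years

A = (18900 − 944)/944 = 19.02119
5340 = 18900/(1 + 19.02119·e^(−0.0366t)) → 1 + 19.02119·e^(−0.0366t) = 3.53933
e^(−0.0366t) = 0.1335 → t = ln(7.49064)/0.0366 = 2.01365/0.0366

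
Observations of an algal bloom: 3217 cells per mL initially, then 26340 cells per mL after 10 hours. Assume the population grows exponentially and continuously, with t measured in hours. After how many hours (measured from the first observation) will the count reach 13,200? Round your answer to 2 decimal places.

t ≈ 6.71 hours

r = ln(26340/3217) / 10 ≈ 0.210264 per hour
t = ln(13200/3217) / r = 1.41177 / 0.210264 ≈ 6.714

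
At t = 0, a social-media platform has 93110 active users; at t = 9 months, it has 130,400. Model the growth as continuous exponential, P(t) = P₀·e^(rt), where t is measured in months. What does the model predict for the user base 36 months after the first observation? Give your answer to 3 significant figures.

r = ln(130400/93110) / 9 ≈ 0.037425 per month
P(36) = 93110 · e^(0.037425·36) = 93110 · 3.84703 ≈ 358196.54

≈ 358,000 active users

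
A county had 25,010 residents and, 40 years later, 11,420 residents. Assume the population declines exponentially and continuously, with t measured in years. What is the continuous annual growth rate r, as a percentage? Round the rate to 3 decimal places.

11420 = 25010 · e^(r·40)
e^(40r) = 11420/25010 = 0.45662
r = ln(0.45662) / 40 = -0.78391 / 40

r ≈ -1.960% per year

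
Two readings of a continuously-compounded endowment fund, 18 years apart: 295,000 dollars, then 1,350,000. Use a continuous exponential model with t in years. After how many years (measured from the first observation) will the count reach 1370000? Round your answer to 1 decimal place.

r = ln(1350000/295000) / 18 ≈ 0.084494 per year
t = ln(1370000/295000) / r = 1.53559 / 0.084494 ≈ 18.174

t ≈ 18.2 years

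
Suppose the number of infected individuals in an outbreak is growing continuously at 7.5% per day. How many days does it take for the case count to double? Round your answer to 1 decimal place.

doubling time = ln(2) / |r| = 0.69315 / 0.075

doubling time ≈ 9.2 days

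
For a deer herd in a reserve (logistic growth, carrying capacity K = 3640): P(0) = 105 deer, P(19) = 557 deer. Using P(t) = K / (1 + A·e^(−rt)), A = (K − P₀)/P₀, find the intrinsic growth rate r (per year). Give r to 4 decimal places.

A = (3640 − 105)/105 = 33.66667
557 = 3640/(1 + 33.66667·e^(−r·19)) → e^(−19r) = (6.53501 − 1)/33.66667 = 0.164406
r = −ln(0.164406)/19 = 1.80542/19

r ≈ 0.0950 per year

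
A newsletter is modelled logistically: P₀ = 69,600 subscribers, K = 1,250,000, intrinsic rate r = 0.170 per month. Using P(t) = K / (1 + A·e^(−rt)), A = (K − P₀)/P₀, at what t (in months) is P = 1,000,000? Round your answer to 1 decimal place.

A = (1250000 − 69600)/69600 = 16.95977
1000000 = 1250000/(1 + 16.95977·e^(−0.17t)) → 1 + 16.95977·e^(−0.17t) = 1.25
e^(−0.17t) = 0.014741 → t = ln(67.83908)/0.17 = 4.21714/0.17

t ≈ 24.8 months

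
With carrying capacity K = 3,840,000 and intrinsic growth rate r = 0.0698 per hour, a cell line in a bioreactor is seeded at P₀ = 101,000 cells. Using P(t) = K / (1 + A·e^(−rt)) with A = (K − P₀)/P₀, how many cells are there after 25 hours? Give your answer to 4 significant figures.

≈ 514,400 cells

A = (3840000 − 101000)/101000 = 37.0198
P(25) = 3840000 / (1 + 37.0198·e^(−0.0698·25)) = 3840000 / (1 + 37.0198·0.174645)
= 3840000 / 7.46532 ≈ 514378.29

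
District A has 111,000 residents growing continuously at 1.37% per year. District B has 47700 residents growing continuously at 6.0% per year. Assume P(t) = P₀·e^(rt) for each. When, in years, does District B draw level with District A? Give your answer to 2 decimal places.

t ≈ 18.24 years

111000·e^(0.0137t) = 47700·e^(0.06t)
111000/47700 = e^((0.06 − 0.0137)t) → ln(2.32704) = 0.0463·t
t = 0.8446 / 0.0463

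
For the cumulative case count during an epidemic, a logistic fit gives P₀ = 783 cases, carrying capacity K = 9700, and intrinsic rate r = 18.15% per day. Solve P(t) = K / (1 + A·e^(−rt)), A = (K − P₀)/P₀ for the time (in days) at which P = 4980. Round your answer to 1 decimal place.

t ≈ 13.7 days

A = (9700 − 783)/783 = 11.38825
4980 = 9700/(1 + 11.38825·e^(−0.1815t)) → 1 + 11.38825·e^(−0.1815t) = 1.94779
e^(−0.1815t) = 0.083225 → t = ln(12.01557)/0.1815 = 2.4862/0.1815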